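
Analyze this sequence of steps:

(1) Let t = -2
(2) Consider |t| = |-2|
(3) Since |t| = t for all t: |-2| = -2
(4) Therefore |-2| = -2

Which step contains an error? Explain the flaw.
Step 3: Since |t| = t for all t: |-2| = -2

Step 3 incorrectly states that |t| = t for all t. The correct definition is |t| = t when t >= 0, and |t| = -t when t < 0. Since -2 < 0, we have |-2| = -(-2) = 2, not -2.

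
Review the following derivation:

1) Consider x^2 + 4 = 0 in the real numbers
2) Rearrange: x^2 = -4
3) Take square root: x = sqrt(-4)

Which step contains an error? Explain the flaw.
Step 3: Take square root: x = sqrt(-4)

Step 3 takes the square root of -4, which is negative. In the real number system, the square root of a negative number is undefined. The equation x^2 + 4 = 0 has no real solutions. Square roots of negative numbers only exist in the complex numbers.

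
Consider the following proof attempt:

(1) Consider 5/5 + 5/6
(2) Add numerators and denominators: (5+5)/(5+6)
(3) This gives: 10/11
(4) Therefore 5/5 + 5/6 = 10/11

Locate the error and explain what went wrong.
Step 2: Add numerators and denominators: (5+5)/(5+6)

Step 2 incorrectly adds fractions by separately adding numerators and denominators. This is wrong. The correct method requires a common denominator: 5/5 + 5/6 = (5×6 + 5×5)/(5×6) = 55/30 = 11/6. The method used gives 10/11, which is different.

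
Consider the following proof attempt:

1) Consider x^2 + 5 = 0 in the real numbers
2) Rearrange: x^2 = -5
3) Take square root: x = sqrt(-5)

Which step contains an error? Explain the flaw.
Step 3: Take square root: x = sqrt(-5)

Step 3 takes the square root of -5, which is negative. In the real number system, the square root of a negative number is undefined. The equation x^2 + 5 = 0 has no real solutions. Square roots of negative numbers only exist in the complex numbers.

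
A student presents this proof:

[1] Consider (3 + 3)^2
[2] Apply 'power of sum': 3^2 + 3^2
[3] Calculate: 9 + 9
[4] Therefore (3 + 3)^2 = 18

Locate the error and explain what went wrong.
Step 2: Apply 'power of sum': 3^2 + 3^2

Step 2 incorrectly applies a non-existent rule '(a+b)^n = a^n + b^n'. This is false in general. The correct expansion uses the binomial theorem. The actual value is (3 + 3)^2 = 6^2 = 36, not 18.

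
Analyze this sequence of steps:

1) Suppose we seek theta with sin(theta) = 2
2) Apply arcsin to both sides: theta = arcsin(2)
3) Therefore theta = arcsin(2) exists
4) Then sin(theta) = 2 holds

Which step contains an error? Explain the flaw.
Step 2: Apply arcsin to both sides: theta = arcsin(2)

Step 2 applies arcsin to 2. However, arcsin(x) is only defined for x in [-1, 1] because sin(theta) can only produce values in that range. Since |2| > 1, arcsin(2) is undefined. There is no angle whose sine equals 2.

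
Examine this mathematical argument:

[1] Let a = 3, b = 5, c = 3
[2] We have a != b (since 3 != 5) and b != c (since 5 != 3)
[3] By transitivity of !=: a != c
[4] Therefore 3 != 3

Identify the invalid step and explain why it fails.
Step 3: By transitivity of !=: a != c

Step 3 incorrectly applies transitivity to the '!=' relation. Transitivity states: if a R b and b R c, then a R c. However, '!=' is not transitive. Counterexample: 3 != 5 and 5 != 3, but 3 = 3 (both equal 3). Transitivity holds for relations like <, <=, =, but not for !=.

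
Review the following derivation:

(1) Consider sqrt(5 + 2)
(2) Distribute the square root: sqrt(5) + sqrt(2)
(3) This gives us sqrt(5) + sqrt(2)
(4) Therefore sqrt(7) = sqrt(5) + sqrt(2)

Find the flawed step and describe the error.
Step 2: Distribute the square root: sqrt(5) + sqrt(2)

Step 2 incorrectly 'distributes' the square root over addition. The square root function does not distribute: sqrt(a + b) ≠ sqrt(a) + sqrt(b). In fact, sqrt(5 + 2) = sqrt(7) ≈ 2.6458, while sqrt(5) + sqrt(2) ≈ 3.6503.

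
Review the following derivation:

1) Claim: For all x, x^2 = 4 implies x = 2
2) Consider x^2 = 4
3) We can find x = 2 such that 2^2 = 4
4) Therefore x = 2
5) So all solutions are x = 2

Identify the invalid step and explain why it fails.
Step 4: Therefore x = 2

Step 4 incorrectly concludes that x = 2 is the only solution. The proof shows that x = 2 is A solution (existence), but does not show it is the ONLY solution (uniqueness). In fact, x = -2 is also a solution since (-2)^2 = 4. Finding one solution doesn't prove there are no others.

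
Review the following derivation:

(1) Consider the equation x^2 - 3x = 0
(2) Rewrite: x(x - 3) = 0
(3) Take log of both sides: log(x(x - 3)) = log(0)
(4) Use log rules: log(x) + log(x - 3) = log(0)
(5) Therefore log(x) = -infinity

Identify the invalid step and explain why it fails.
Step 3: Take log of both sides: log(x(x - 3)) = log(0)

Step 3 takes the logarithm of both sides, resulting in log(0) on the right side. The logarithm is only defined for positive numbers; log(0) is undefined (approaches negative infinity). This operation is invalid.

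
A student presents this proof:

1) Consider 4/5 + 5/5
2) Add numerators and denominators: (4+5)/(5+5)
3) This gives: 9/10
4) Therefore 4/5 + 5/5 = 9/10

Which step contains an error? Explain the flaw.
Step 2: Add numerators and denominators: (4+5)/(5+5)

Step 2 incorrectly adds fractions by separately adding numerators and denominators. This is wrong. The correct method requires a common denominator: 4/5 + 5/5 = (4×5 + 5×5)/(5×5) = 45/25 = 9/5. The method used gives 9/10, which is different.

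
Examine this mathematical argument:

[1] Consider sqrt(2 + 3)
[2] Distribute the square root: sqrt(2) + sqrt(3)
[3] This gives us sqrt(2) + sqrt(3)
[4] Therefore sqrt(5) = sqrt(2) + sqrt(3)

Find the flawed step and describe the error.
Step 2: Distribute the square root: sqrt(2) + sqrt(3)

Step 2 incorrectly 'distributes' the square root over addition. The square root function does not distribute: sqrt(a + b) ≠ sqrt(a) + sqrt(b). In fact, sqrt(2 + 3) = sqrt(5) ≈ 2.2361, while sqrt(2) + sqrt(3) ≈ 3.1463.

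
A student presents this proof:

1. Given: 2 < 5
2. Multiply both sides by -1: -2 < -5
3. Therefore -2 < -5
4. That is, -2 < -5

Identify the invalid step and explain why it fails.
Step 2: Multiply both sides by -1: -2 < -5

Step 2 multiplies both sides by -1 but fails to reverse the inequality sign. When multiplying (or dividing) an inequality by a negative number, the direction must be reversed. Since 2 < 5, we should get -2 > -5, i.e., -2 > -5.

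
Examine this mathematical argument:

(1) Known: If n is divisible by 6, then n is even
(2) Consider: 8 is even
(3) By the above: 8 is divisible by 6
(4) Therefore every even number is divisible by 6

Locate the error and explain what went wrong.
Step 3: By the above: 8 is divisible by 6

Step 3 commits the fallacy of affirming the consequent. The known fact 'divisible by 6 → even' does NOT imply 'even → divisible by 6'. That would be the converse, which is false. For example, 8 is even but 8 ÷ 6 = 1.33, which is not an integer.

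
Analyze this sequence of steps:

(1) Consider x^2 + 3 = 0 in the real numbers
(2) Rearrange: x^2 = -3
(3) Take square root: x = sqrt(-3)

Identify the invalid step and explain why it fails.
Step 3: Take square root: x = sqrt(-3)

Step 3 takes the square root of -3, which is negative. In the real number system, the square root of a negative number is undefined. The equation x^2 + 3 = 0 has no real solutions. Square roots of negative numbers only exist in the complex numbers.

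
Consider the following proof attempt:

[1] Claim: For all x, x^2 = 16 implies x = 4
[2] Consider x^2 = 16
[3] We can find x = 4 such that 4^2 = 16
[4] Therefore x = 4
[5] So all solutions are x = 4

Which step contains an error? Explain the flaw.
Step 4: Therefore x = 4

Step 4 incorrectly concludes that x = 4 is the only solution. The proof shows that x = 4 is A solution (existence), but does not show it is the ONLY solution (uniqueness). In fact, x = -4 is also a solution since (-4)^2 = 16. Finding one solution doesn't prove there are no others.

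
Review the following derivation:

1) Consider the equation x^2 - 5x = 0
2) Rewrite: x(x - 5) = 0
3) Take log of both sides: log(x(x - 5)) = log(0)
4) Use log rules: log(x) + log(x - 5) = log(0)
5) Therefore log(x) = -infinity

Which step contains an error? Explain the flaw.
Step 3: Take log of both sides: log(x(x - 5)) = log(0)

Step 3 takes the logarithm of both sides, resulting in log(0) on the right side. The logarithm is only defined for positive numbers; log(0) is undefined (approaches negative infinity). This operation is invalid.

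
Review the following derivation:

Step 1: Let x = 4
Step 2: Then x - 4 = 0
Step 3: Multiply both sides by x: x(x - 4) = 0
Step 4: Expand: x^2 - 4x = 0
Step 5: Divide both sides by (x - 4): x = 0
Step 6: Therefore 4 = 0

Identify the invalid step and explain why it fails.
Step 5: Divide both sides by (x - 4): x = 0

Step 5 divides both sides by (x - 4). However, since x = 4, we have (x - 4) = 0. Division by zero is undefined, making this step invalid.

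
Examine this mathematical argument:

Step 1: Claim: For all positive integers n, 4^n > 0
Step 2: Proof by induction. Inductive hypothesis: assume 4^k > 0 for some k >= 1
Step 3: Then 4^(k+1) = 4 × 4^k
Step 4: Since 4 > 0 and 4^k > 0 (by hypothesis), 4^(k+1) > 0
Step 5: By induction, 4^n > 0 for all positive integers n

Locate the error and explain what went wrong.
Step 5: By induction, 4^n > 0 for all positive integers n

Step 5 concludes the proof by induction, but no base case was ever established. A valid induction proof requires: (1) a base case proving 4^1 > 0, and (2) an inductive step showing IF 4^k > 0 THEN 4^(k+1) > 0. Steps 2-4 correctly establish the inductive step, but without the base case the conclusion in step 5 does not follow.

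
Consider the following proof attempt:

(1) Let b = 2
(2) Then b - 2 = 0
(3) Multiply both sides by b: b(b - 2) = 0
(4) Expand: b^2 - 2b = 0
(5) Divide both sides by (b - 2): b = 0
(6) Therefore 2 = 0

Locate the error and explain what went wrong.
Step 5: Divide both sides by (b - 2): b = 0

Step 5 divides both sides by (b - 2). However, since b = 2, we have (b - 2) = 0. Division by zero is undefined, making this step invalid.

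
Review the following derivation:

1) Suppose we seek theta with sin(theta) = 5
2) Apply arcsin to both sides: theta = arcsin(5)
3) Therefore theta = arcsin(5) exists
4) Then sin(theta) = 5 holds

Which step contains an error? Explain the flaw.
Step 2: Apply arcsin to both sides: theta = arcsin(5)

Step 2 applies arcsin to 5. However, arcsin(x) is only defined for x in [-1, 1] because sin(theta) can only produce values in that range. Since |5| > 1, arcsin(5) is undefined. There is no angle whose sine equals 5.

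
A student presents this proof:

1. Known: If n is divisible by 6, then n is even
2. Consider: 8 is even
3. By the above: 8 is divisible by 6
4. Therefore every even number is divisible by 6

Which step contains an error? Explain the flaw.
Step 3: By the above: 8 is divisible by 6

Step 3 commits the fallacy of affirming the consequent. The known fact 'divisible by 6 → even' does NOT imply 'even → divisible by 6'. That would be the converse, which is false. For example, 8 is even but 8 ÷ 6 = 1.33, which is not an integer.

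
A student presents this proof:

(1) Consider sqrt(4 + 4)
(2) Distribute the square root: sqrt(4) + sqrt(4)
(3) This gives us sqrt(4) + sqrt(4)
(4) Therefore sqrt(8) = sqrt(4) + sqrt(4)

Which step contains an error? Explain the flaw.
Step 2: Distribute the square root: sqrt(4) + sqrt(4)

Step 2 incorrectly 'distributes' the square root over addition. The square root function does not distribute: sqrt(a + b) ≠ sqrt(a) + sqrt(b). In fact, sqrt(4 + 4) = sqrt(8) ≈ 2.8284, while sqrt(4) + sqrt(4) ≈ 4.0000.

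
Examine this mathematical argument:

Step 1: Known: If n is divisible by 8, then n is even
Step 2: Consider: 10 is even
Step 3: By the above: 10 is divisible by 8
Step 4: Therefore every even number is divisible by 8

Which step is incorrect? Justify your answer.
Step 3: By the above: 10 is divisible by 8

Step 3 commits the fallacy of affirming the consequent. The known fact 'divisible by 8 → even' does NOT imply 'even → divisible by 8'. That would be the converse, which is false. For example, 10 is even but 10 ÷ 8 = 1.25, which is not an integer.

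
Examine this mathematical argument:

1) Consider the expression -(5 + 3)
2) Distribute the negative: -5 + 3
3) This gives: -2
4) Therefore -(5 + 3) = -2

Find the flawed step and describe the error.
Step 2: Distribute the negative: -5 + 3

Step 2 incorrectly distributes the negative sign. The correct distribution is -(5 + 3) = -5 - 3 = -8. The negative must be applied to both terms, not just the first. The error treats -(5 + 3) as -5 + 3, which equals -2 instead of -8.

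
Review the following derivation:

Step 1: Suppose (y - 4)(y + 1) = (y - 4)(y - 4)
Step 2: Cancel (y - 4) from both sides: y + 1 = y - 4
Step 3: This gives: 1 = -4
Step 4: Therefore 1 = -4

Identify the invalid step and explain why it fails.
Step 2: Cancel (y - 4) from both sides: y + 1 = y - 4

Step 2 cancels (y - 4) from both sides. This is only valid if (y - 4) ≠ 0, i.e., y ≠ 4. When y = 4, both sides equal zero regardless of the other factors. The correct approach requires considering y = 4 as a separate case.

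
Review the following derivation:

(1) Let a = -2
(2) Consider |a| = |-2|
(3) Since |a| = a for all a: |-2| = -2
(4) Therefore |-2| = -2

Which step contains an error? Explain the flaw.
Step 3: Since |a| = a for all a: |-2| = -2

Step 3 incorrectly states that |a| = a for all a. The correct definition is |a| = a when a >= 0, and |a| = -a when a < 0. Since -2 < 0, we have |-2| = -(-2) = 2, not -2.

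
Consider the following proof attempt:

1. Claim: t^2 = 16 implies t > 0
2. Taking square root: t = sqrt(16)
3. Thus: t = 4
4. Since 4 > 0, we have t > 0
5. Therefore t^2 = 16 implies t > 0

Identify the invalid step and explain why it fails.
Step 2: Taking square root: t = sqrt(16)

Step 2 takes the square root and assumes the positive root only. The equation t^2 = 16 actually has two solutions: t = 4 and t = -4. The proof silently assumes t > 0 without justification, then uses this assumption to conclude t > 0, which is circular. The counterexample t = -4 shows the claim is false.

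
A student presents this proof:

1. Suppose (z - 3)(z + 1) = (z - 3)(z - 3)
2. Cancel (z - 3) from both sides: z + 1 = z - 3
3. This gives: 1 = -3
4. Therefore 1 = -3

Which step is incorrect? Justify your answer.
Step 2: Cancel (z - 3) from both sides: z + 1 = z - 3

Step 2 cancels (z - 3) from both sides. This is only valid if (z - 3) ≠ 0, i.e., z ≠ 3. When z = 3, both sides equal zero regardless of the other factors. The correct approach requires considering z = 3 as a separate case.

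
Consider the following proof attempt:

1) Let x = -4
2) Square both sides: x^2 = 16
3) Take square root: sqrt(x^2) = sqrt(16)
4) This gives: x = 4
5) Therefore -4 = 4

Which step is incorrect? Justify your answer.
Step 4: This gives: x = 4

Step 4 incorrectly states that sqrt(x^2) = x. The correct identity is sqrt(x^2) = |x|. Since x = -4 < 0, we have sqrt(x^2) = |-4| = 4, not x = -4.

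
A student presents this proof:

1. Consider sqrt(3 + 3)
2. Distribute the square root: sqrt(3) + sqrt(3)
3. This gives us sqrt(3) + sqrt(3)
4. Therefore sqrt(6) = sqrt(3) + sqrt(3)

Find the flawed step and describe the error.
Step 2: Distribute the square root: sqrt(3) + sqrt(3)

Step 2 incorrectly 'distributes' the square root over addition. The square root function does not distribute: sqrt(a + b) ≠ sqrt(a) + sqrt(b). In fact, sqrt(3 + 3) = sqrt(6) ≈ 2.4495, while sqrt(3) + sqrt(3) ≈ 3.4641.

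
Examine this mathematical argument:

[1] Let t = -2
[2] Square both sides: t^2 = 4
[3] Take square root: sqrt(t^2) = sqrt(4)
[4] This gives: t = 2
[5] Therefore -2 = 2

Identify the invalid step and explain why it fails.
Step 4: This gives: t = 2

Step 4 incorrectly states that sqrt(t^2) = t. The correct identity is sqrt(t^2) = |t|. Since t = -2 < 0, we have sqrt(t^2) = |-2| = 2, not t = -2.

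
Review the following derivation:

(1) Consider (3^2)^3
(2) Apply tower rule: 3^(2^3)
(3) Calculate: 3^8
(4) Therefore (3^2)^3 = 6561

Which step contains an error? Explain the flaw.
Step 2: Apply tower rule: 3^(2^3)

Step 2 incorrectly states that (a^b)^c = a^(b^c). The correct rule is (a^b)^c = a^(b×c). The actual value is (3^2)^3 = 3^6 = 729, not 3^8 = 6561.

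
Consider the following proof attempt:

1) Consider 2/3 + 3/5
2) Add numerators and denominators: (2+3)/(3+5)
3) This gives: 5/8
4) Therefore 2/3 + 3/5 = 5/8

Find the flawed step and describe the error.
Step 2: Add numerators and denominators: (2+3)/(3+5)

Step 2 incorrectly adds fractions by separately adding numerators and denominators. This is wrong. The correct method requires a common denominator: 2/3 + 3/5 = (2×5 + 3×3)/(3×5) = 19/15 = 19/15. The method used gives 5/8, which is different.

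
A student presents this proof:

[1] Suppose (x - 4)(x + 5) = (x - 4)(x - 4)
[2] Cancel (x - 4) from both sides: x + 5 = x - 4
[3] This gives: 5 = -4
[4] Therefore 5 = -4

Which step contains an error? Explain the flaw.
Step 2: Cancel (x - 4) from both sides: x + 5 = x - 4

Step 2 cancels (x - 4) from both sides. This is only valid if (x - 4) ≠ 0, i.e., x ≠ 4. When x = 4, both sides equal zero regardless of the other factors. The correct approach requires considering x = 4 as a separate case.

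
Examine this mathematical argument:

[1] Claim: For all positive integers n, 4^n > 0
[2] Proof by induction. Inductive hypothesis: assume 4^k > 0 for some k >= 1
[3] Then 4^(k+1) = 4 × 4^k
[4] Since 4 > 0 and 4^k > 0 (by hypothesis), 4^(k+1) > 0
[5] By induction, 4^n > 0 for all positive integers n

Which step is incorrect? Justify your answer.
Step 5: By induction, 4^n > 0 for all positive integers n

Step 5 concludes the proof by induction, but no base case was ever established. A valid induction proof requires: (1) a base case proving 4^1 > 0, and (2) an inductive step showing IF 4^k > 0 THEN 4^(k+1) > 0. Steps 2-4 correctly establish the inductive step, but without the base case the conclusion in step 5 does not follow.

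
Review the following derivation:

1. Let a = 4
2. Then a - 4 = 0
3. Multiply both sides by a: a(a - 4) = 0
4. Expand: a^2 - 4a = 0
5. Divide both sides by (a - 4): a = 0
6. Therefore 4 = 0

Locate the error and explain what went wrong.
Step 5: Divide both sides by (a - 4): a = 0

Step 5 divides both sides by (a - 4). However, since a = 4, we have (a - 4) = 0. Division by zero is undefined, making this step invalid.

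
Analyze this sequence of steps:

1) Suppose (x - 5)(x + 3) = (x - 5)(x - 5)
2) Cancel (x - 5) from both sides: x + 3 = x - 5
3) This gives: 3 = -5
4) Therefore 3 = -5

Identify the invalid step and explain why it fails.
Step 2: Cancel (x - 5) from both sides: x + 3 = x - 5

Step 2 cancels (x - 5) from both sides. This is only valid if (x - 5) ≠ 0, i.e., x ≠ 5. When x = 5, both sides equal zero regardless of the other factors. The correct approach requires considering x = 5 as a separate case.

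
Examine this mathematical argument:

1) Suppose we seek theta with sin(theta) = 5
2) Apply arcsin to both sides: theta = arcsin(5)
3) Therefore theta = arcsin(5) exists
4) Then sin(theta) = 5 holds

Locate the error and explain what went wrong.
Step 2: Apply arcsin to both sides: theta = arcsin(5)

Step 2 applies arcsin to 5. However, arcsin(x) is only defined for x in [-1, 1] because sin(theta) can only produce values in that range. Since |5| > 1, arcsin(5) is undefined. There is no angle whose sine equals 5.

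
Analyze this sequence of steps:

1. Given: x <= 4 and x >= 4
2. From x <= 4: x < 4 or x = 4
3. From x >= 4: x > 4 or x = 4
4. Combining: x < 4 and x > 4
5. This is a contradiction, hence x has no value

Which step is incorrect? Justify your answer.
Step 4: Combining: x < 4 and x > 4

Step 4 incorrectly combines the conditions. From x <= 4 and x >= 4, the intersection is x = 4. The error treats the 'or' cases as 'and' requirements. The correct conclusion is that x = 4 is the unique solution, not that no solution exists.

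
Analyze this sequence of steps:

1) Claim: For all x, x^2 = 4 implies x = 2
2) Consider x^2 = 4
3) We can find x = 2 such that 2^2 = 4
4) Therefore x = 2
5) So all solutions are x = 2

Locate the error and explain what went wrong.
Step 4: Therefore x = 2

Step 4 incorrectly concludes that x = 2 is the only solution. The proof shows that x = 2 is A solution (existence), but does not show it is the ONLY solution (uniqueness). In fact, x = -2 is also a solution since (-2)^2 = 4. Finding one solution doesn't prove there are no others.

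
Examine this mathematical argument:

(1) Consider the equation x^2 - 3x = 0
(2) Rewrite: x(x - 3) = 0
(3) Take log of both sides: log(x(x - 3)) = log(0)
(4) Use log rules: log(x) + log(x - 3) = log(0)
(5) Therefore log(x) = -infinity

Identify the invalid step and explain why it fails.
Step 3: Take log of both sides: log(x(x - 3)) = log(0)

Step 3 takes the logarithm of both sides, resulting in log(0) on the right side. The logarithm is only defined for positive numbers; log(0) is undefined (approaches negative infinity). This operation is invalid.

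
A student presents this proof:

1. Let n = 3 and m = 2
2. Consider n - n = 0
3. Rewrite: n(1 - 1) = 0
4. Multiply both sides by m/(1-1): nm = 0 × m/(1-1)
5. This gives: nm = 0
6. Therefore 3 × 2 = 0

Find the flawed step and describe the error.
Step 4: Multiply both sides by m/(1-1): nm = 0 × m/(1-1)

Step 4 multiplies both sides by m/(1-1). However, 1-1 = 0, so this is multiplication by m/0, which is undefined. We cannot multiply by an undefined expression.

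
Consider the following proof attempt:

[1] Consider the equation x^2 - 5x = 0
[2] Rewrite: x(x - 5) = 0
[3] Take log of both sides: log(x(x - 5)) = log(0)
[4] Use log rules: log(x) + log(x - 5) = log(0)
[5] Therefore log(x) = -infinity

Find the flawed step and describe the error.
Step 3: Take log of both sides: log(x(x - 5)) = log(0)

Step 3 takes the logarithm of both sides, resulting in log(0) on the right side. The logarithm is only defined for positive numbers; log(0) is undefined (approaches negative infinity). This operation is invalid.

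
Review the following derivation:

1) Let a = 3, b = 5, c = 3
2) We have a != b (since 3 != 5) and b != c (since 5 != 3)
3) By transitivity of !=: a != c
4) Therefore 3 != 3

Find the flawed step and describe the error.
Step 3: By transitivity of !=: a != c

Step 3 incorrectly applies transitivity to the '!=' relation. Transitivity states: if a R b and b R c, then a R c. However, '!=' is not transitive. Counterexample: 3 != 5 and 5 != 3, but 3 = 3 (both equal 3). Transitivity holds for relations like <, <=, =, but not for !=.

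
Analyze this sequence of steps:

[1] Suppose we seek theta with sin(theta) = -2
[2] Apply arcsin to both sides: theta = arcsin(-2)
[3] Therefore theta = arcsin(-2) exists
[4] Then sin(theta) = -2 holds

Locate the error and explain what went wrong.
Step 2: Apply arcsin to both sides: theta = arcsin(-2)

Step 2 applies arcsin to -2. However, arcsin(x) is only defined for x in [-1, 1] because sin(theta) can only produce values in that range. Since |-2| > 1, arcsin(-2) is undefined. There is no angle whose sine equals -2.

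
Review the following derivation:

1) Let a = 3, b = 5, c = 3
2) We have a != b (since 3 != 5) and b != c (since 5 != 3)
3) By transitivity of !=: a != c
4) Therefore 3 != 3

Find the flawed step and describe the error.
Step 3: By transitivity of !=: a != c

Step 3 incorrectly applies transitivity to the '!=' relation. Transitivity states: if a R b and b R c, then a R c. However, '!=' is not transitive. Counterexample: 3 != 5 and 5 != 3, but 3 = 3 (both equal 3). Transitivity holds for relations like <, <=, =, but not for !=.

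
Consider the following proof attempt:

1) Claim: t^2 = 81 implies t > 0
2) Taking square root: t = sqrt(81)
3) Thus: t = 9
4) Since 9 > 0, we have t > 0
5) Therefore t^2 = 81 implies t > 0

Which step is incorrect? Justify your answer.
Step 2: Taking square root: t = sqrt(81)

Step 2 takes the square root and assumes the positive root only. The equation t^2 = 81 actually has two solutions: t = 9 and t = -9. The proof silently assumes t > 0 without justification, then uses this assumption to conclude t > 0, which is circular. The counterexample t = -9 shows the claim is false.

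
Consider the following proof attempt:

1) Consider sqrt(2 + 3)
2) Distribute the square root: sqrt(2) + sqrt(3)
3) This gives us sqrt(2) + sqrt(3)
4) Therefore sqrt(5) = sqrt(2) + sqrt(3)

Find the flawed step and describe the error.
Step 2: Distribute the square root: sqrt(2) + sqrt(3)

Step 2 incorrectly 'distributes' the square root over addition. The square root function does not distribute: sqrt(a + b) ≠ sqrt(a) + sqrt(b). In fact, sqrt(2 + 3) = sqrt(5) ≈ 2.2361, while sqrt(2) + sqrt(3) ≈ 3.1463.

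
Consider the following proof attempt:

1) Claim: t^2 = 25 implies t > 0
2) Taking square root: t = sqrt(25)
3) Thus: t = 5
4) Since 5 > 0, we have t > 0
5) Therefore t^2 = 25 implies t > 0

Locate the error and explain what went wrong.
Step 2: Taking square root: t = sqrt(25)

Step 2 takes the square root and assumes the positive root only. The equation t^2 = 25 actually has two solutions: t = 5 and t = -5. The proof silently assumes t > 0 without justification, then uses this assumption to conclude t > 0, which is circular. The counterexample t = -5 shows the claim is false.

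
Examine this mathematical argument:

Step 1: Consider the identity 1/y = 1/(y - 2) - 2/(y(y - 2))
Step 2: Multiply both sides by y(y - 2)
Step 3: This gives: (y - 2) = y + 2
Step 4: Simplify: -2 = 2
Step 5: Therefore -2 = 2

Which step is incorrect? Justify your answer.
Step 3: This gives: (y - 2) = y + 2

Step 3 makes a sign error when clearing denominators. Multiplying -2/(y(y - 2)) by y(y - 2) gives -2, not +2. The correct result is (y - 2) = y - 2, which is trivially true, not (y - 2) = y + 2. (Step 1 is a valid identity: 1/(y - 2) - 2/(y(y - 2)) = (y - 2)/(y(y - 2)) = 1/y.)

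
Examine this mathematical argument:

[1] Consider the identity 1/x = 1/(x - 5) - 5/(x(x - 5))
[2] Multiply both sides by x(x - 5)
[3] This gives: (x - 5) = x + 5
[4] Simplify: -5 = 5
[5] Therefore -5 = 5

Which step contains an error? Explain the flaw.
Step 3: This gives: (x - 5) = x + 5

Step 3 makes a sign error when clearing denominators. Multiplying -5/(x(x - 5)) by x(x - 5) gives -5, not +5. The correct result is (x - 5) = x - 5, which is trivially true, not (x - 5) = x + 5. (Step 1 is a valid identity: 1/(x - 5) - 5/(x(x - 5)) = (x - 5)/(x(x - 5)) = 1/x.)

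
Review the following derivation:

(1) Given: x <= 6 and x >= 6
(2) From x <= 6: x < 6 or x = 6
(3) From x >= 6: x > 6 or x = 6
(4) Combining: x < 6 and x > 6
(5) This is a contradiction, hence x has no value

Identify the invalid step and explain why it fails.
Step 4: Combining: x < 6 and x > 6

Step 4 incorrectly combines the conditions. From x <= 6 and x >= 6, the intersection is x = 6. The error treats the 'or' cases as 'and' requirements. The correct conclusion is that x = 6 is the unique solution, not that no solution exists.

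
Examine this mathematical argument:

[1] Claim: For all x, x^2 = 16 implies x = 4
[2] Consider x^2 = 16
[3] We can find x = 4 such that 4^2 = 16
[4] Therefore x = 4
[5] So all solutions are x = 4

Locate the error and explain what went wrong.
Step 4: Therefore x = 4

Step 4 incorrectly concludes that x = 4 is the only solution. The proof shows that x = 4 is A solution (existence), but does not show it is the ONLY solution (uniqueness). In fact, x = -4 is also a solution since (-4)^2 = 16. Finding one solution doesn't prove there are no others.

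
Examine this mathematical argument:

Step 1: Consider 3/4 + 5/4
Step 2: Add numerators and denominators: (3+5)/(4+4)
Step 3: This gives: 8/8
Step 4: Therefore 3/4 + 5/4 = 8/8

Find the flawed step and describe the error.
Step 2: Add numerators and denominators: (3+5)/(4+4)

Step 2 incorrectly adds fractions by separately adding numerators and denominators. This is wrong. The correct method requires a common denominator: 3/4 + 5/4 = (3×4 + 5×4)/(4×4) = 32/16 = 2. The method used gives 8/8, which is different.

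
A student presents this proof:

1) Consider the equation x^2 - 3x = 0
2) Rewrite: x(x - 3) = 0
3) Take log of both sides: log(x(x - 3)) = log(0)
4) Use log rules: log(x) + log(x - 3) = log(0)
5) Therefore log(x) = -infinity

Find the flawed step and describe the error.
Step 3: Take log of both sides: log(x(x - 3)) = log(0)

Step 3 takes the logarithm of both sides, resulting in log(0) on the right side. The logarithm is only defined for positive numbers; log(0) is undefined (approaches negative infinity). This operation is invalid.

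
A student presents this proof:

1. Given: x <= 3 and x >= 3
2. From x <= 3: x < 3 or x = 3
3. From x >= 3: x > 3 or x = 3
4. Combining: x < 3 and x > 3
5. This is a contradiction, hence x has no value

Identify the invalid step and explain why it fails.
Step 4: Combining: x < 3 and x > 3

Step 4 incorrectly combines the conditions. From x <= 3 and x >= 3, the intersection is x = 3. The error treats the 'or' cases as 'and' requirements. The correct conclusion is that x = 3 is the unique solution, not that no solution exists.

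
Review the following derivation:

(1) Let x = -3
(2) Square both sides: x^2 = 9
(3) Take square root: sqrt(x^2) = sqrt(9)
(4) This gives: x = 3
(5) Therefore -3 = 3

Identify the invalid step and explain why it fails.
Step 4: This gives: x = 3

Step 4 incorrectly states that sqrt(x^2) = x. The correct identity is sqrt(x^2) = |x|. Since x = -3 < 0, we have sqrt(x^2) = |-3| = 3, not x = -3.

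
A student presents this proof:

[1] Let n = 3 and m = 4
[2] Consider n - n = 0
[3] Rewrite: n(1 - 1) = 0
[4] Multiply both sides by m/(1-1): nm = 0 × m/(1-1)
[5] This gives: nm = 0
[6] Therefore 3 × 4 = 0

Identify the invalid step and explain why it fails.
Step 4: Multiply both sides by m/(1-1): nm = 0 × m/(1-1)

Step 4 multiplies both sides by m/(1-1). However, 1-1 = 0, so this is multiplication by m/0, which is undefined. We cannot multiply by an undefined expression.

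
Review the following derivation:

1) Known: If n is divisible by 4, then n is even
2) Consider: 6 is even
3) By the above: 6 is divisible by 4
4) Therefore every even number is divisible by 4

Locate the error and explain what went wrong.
Step 3: By the above: 6 is divisible by 4

Step 3 commits the fallacy of affirming the consequent. The known fact 'divisible by 4 → even' does NOT imply 'even → divisible by 4'. That would be the converse, which is false. For example, 6 is even but 6 ÷ 4 = 1.50, which is not an integer.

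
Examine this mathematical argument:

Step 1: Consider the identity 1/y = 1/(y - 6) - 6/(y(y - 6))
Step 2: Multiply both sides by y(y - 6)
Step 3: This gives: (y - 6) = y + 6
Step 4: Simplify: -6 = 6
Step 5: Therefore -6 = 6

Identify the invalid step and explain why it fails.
Step 3: This gives: (y - 6) = y + 6

Step 3 makes a sign error when clearing denominators. Multiplying -6/(y(y - 6)) by y(y - 6) gives -6, not +6. The correct result is (y - 6) = y - 6, which is trivially true, not (y - 6) = y + 6. (Step 1 is a valid identity: 1/(y - 6) - 6/(y(y - 6)) = (y - 6)/(y(y - 6)) = 1/y.)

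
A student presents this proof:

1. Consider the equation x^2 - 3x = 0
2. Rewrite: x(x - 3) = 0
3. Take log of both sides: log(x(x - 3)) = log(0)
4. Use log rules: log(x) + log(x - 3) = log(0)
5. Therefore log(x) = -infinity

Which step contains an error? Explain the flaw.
Step 3: Take log of both sides: log(x(x - 3)) = log(0)

Step 3 takes the logarithm of both sides, resulting in log(0) on the right side. The logarithm is only defined for positive numbers; log(0) is undefined (approaches negative infinity). This operation is invalid.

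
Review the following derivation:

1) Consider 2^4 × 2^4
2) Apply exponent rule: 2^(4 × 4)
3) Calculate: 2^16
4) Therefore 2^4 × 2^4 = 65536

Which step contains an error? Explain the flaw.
Step 2: Apply exponent rule: 2^(4 × 4)

Step 2 incorrectly states that a^b × a^c = a^(b×c). The correct rule is a^b × a^c = a^(b+c). The actual value is 2^4 × 2^4 = 2^8 = 256, not 2^16 = 65536.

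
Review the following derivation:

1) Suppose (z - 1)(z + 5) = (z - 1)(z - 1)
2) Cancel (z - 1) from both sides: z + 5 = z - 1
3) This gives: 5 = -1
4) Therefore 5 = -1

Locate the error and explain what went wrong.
Step 2: Cancel (z - 1) from both sides: z + 5 = z - 1

Step 2 cancels (z - 1) from both sides. This is only valid if (z - 1) ≠ 0, i.e., z ≠ 1. When z = 1, both sides equal zero regardless of the other factors. The correct approach requires considering z = 1 as a separate case.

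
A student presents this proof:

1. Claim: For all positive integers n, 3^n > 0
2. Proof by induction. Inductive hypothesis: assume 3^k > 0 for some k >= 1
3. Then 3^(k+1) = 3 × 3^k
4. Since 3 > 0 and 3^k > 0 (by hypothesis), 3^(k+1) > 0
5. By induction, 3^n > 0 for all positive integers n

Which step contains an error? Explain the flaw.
Step 5: By induction, 3^n > 0 for all positive integers n

Step 5 concludes the proof by induction, but no base case was ever established. A valid induction proof requires: (1) a base case proving 3^1 > 0, and (2) an inductive step showing IF 3^k > 0 THEN 3^(k+1) > 0. Steps 2-4 correctly establish the inductive step, but without the base case the conclusion in step 5 does not follow.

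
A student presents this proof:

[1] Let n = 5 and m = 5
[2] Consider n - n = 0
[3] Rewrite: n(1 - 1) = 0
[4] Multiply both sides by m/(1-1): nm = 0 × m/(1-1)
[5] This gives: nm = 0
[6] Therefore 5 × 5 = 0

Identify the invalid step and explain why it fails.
Step 4: Multiply both sides by m/(1-1): nm = 0 × m/(1-1)

Step 4 multiplies both sides by m/(1-1). However, 1-1 = 0, so this is multiplication by m/0, which is undefined. We cannot multiply by an undefined expression.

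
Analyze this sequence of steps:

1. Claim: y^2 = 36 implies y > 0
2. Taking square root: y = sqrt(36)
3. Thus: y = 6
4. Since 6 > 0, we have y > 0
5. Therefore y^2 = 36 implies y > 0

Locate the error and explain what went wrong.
Step 2: Taking square root: y = sqrt(36)

Step 2 takes the square root and assumes the positive root only. The equation y^2 = 36 actually has two solutions: y = 6 and y = -6. The proof silently assumes y > 0 without justification, then uses this assumption to conclude y > 0, which is circular. The counterexample y = -6 shows the claim is false.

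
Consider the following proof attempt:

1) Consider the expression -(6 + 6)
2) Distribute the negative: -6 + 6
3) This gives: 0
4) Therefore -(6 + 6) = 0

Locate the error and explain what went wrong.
Step 2: Distribute the negative: -6 + 6

Step 2 incorrectly distributes the negative sign. The correct distribution is -(6 + 6) = -6 - 6 = -12. The negative must be applied to both terms, not just the first. The error treats -(6 + 6) as -6 + 6, which equals 0 instead of -12.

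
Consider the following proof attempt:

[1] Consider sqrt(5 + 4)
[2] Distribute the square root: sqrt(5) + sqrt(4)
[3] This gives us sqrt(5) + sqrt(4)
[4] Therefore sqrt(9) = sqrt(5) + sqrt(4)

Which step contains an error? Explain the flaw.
Step 2: Distribute the square root: sqrt(5) + sqrt(4)

Step 2 incorrectly 'distributes' the square root over addition. The square root function does not distribute: sqrt(a + b) ≠ sqrt(a) + sqrt(b). In fact, sqrt(5 + 4) = sqrt(9) ≈ 3.0000, while sqrt(5) + sqrt(4) ≈ 4.2361.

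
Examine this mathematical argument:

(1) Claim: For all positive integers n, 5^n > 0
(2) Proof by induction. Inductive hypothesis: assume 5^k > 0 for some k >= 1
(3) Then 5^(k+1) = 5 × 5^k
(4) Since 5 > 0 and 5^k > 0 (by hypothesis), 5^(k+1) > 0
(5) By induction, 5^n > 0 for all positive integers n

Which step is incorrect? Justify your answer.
Step 5: By induction, 5^n > 0 for all positive integers n

Step 5 concludes the proof by induction, but no base case was ever established. A valid induction proof requires: (1) a base case proving 5^1 > 0, and (2) an inductive step showing IF 5^k > 0 THEN 5^(k+1) > 0. Steps 2-4 correctly establish the inductive step, but without the base case the conclusion in step 5 does not follow.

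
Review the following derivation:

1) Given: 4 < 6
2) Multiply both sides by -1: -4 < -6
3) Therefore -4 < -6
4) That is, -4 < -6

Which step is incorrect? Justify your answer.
Step 2: Multiply both sides by -1: -4 < -6

Step 2 multiplies both sides by -1 but fails to reverse the inequality sign. When multiplying (or dividing) an inequality by a negative number, the direction must be reversed. Since 4 < 6, we should get -4 > -6, i.e., -4 > -6.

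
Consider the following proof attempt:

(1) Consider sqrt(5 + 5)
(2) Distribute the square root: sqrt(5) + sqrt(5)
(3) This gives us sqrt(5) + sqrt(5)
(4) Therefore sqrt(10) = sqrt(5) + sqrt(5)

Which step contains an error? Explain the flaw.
Step 2: Distribute the square root: sqrt(5) + sqrt(5)

Step 2 incorrectly 'distributes' the square root over addition. The square root function does not distribute: sqrt(a + b) ≠ sqrt(a) + sqrt(b). In fact, sqrt(5 + 5) = sqrt(10) ≈ 3.1623, while sqrt(5) + sqrt(5) ≈ 4.4721.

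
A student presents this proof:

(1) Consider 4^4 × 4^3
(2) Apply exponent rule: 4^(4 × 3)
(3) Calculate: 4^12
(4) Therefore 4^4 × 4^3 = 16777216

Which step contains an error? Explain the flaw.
Step 2: Apply exponent rule: 4^(4 × 3)

Step 2 incorrectly states that a^b × a^c = a^(b×c). The correct rule is a^b × a^c = a^(b+c). The actual value is 4^4 × 4^3 = 4^7 = 16384, not 4^12 = 16777216.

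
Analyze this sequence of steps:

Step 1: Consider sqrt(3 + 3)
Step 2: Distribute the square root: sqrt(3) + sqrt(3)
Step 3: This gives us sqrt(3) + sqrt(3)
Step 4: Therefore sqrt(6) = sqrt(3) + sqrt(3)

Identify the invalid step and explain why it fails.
Step 2: Distribute the square root: sqrt(3) + sqrt(3)

Step 2 incorrectly 'distributes' the square root over addition. The square root function does not distribute: sqrt(a + b) ≠ sqrt(a) + sqrt(b). In fact, sqrt(3 + 3) = sqrt(6) ≈ 2.4495, while sqrt(3) + sqrt(3) ≈ 3.4641.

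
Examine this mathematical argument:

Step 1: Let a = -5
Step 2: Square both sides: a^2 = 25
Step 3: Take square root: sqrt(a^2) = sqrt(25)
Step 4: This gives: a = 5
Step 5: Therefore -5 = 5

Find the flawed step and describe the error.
Step 4: This gives: a = 5

Step 4 incorrectly states that sqrt(a^2) = a. The correct identity is sqrt(a^2) = |a|. Since a = -5 < 0, we have sqrt(a^2) = |-5| = 5, not a = -5.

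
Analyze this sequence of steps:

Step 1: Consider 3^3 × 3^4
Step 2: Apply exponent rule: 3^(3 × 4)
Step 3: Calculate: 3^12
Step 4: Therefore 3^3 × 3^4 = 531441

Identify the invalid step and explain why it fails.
Step 2: Apply exponent rule: 3^(3 × 4)

Step 2 incorrectly states that a^b × a^c = a^(b×c). The correct rule is a^b × a^c = a^(b+c). The actual value is 3^3 × 3^4 = 3^7 = 2187, not 3^12 = 531441.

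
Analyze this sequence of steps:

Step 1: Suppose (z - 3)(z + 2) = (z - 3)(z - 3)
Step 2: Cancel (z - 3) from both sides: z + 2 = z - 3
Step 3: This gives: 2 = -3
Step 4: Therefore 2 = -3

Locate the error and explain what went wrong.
Step 2: Cancel (z - 3) from both sides: z + 2 = z - 3

Step 2 cancels (z - 3) from both sides. This is only valid if (z - 3) ≠ 0, i.e., z ≠ 3. When z = 3, both sides equal zero regardless of the other factors. The correct approach requires considering z = 3 as a separate case.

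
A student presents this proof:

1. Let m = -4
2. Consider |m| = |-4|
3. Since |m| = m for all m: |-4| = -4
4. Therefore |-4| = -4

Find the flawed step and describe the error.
Step 3: Since |m| = m for all m: |-4| = -4

Step 3 incorrectly states that |m| = m for all m. The correct definition is |m| = m when m >= 0, and |m| = -m when m < 0. Since -4 < 0, we have |-4| = -(-4) = 4, not -4.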